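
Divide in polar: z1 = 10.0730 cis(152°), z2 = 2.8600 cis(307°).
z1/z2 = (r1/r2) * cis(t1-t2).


r = 10.0730 / 2.8600 = 3.5220
theta = 152° - 307° = -155° = 205° (mod 360)

3.5220 cis(205°)


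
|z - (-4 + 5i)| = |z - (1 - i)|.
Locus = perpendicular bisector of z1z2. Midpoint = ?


Equal distances means the locus is the perpendicular bisector of z1 and z2.
Midpoint = ((-4+1)/2, (5+(-1))/2) = (-1.5000, 2.0000)

Perpendicular bisector through (-1.5000, 2.0000)


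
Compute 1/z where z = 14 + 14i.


|z|^2 = 196+196 = 392
1/z = (14 - 14i)/392

1/z = 0.0357 - 0.0357i


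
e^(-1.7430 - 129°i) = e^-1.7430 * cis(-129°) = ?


e^-1.7430 = 0.1750
cos(-129°) = -0.6293
sin(-129°) = -0.7771
Real = 0.1750*(-0.6293) = -0.1101
Imag = 0.1750*(-0.7771) = -0.1360

-0.1101 - 0.1360i


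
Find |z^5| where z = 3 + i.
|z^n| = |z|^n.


|z| = sqrt(9+1) = sqrt(10) = 3.1623
|z^5| = |z|^5 = (sqrt(10))^5 = 10^2 * sqrt(10) = 100*sqrt(10)

|z^5| = 100*sqrt(10) ≈ 316.2278


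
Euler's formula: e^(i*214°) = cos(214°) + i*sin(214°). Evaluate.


cos(214°) = -0.8290
sin(214°) = -0.5592

e^(i*214°) = -0.8290 - 0.5592i


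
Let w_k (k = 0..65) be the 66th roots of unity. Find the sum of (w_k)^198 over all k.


The roots are w_k = w^k with w = e^(2*pi*i/66), and (w^k)^198 = (w^198)^k.
So S = 1 + u + u^2 + ... + u^(65) with u = w^198.
198 = 3*66 + 0, so 198 is a multiple of 66 and u = (w^66)^3 = 1.
Every one of the 66 terms equals 1: S = 66

S = 66


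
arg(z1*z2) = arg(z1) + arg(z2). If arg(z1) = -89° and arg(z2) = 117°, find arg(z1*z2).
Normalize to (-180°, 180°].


arg(z1*z2) = -89° + 117° = 28°
Normalized to (-180°, 180°]: 28°

28°


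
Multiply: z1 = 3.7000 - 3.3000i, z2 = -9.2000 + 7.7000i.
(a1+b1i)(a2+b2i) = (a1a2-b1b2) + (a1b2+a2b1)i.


Real = 3.7*(-9.2) - (-3.3)*7.7 = -34.04 - (-25.41) = -8.63
Imag = 3.7*7.7 - (9.2)*(-3.3) = 28.49 + 30.36 = 58.85

-8.6300 + 58.8500i


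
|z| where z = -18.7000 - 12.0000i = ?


|z| = sqrt((-18.7)^2 + (-12)^2) = sqrt(349.69 + 144) = sqrt(493.69) = 22.2191

|z| = 22.2191


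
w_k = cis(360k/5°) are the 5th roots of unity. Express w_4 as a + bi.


Angle = 360*4/5 = 288°
a = cos(288°) = 0.3090
b = sin(288°) = -0.9511

0.3090 - 0.9511i


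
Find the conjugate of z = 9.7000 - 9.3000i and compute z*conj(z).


z_bar = 9.7000 + 9.3000i
z*z_bar = 9.7^2 + (-9.3)^2 = 94.09 + 86.49 = 180.58

z_bar = 9.7000 + 9.3000i, z*z_bar = 180.58


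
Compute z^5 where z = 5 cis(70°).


r^5 = 5^5 = 3125
n*theta = 5*70° = 350° = 350° (mod 360)
a = 3125*cos(350°) = 3077.5242
b = 3125*sin(350°) = -542.6506

3125 cis(350°) = 3077.5242 - 542.6506i


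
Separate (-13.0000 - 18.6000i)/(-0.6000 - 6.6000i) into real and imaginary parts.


Multiply by conjugate: (-13.0000 - 18.6000i)(-0.6000 + 6.6000i) / ((-0.6)^2 + (-6.6)^2)
Numerator real = -13*(-0.6) - (18.6)*(-6.6) = 130.56
Numerator imag = -18.6*(-0.6) - (-13)*(-6.6) = -74.64
Denominator = 43.92
Re(z) = 130.56/43.92 = 2.9727
Im(z) = -74.64/43.92 = -1.6995

Re(z) = 2.9727, Im(z) = -1.6995


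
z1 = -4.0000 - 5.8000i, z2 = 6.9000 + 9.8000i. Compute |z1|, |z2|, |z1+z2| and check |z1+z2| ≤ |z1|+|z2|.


|z1| = sqrt((-4)^2 + (-5.8)^2) = sqrt(49.64) = 7.0456
|z2| = sqrt(6.9^2 + 9.8^2) = sqrt(143.65) = 11.9854
z1+z2 = 2.9000 + 4.0000i
|z1+z2| = sqrt(24.41) = 4.9406
|z1|+|z2| = 7.0456 + 11.9854 = 19.0310

|z1+z2| = 4.9406 ≤ |z1|+|z2| = 19.0310 (verified)


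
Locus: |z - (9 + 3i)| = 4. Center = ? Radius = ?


|z - z0| = r is a circle with center z0 and radius r.
Center = (9, 3), radius = 4

Circle with center (9, 3) and radius 4


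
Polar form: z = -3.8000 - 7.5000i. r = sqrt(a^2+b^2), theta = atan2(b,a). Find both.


r = sqrt(14.44+56.25) = sqrt(70.69) = 8.4077
theta = atan2(-7.5, -3.8) = -116.8698 degrees

r = 8.4077, theta = -116.8698 degrees


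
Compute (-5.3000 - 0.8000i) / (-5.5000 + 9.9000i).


Conjugate of z2 = -5.5000 - 9.9000i
Numerator: (-5.3000 - 0.8000i)(-5.5000 - 9.9000i) = 21.2300 + 56.8700i
Denominator: (-5.5)^2 + 9.9^2 = 128.26
Result = (21.2300 + 56.8700i)/128.26

0.1655 + 0.4434i


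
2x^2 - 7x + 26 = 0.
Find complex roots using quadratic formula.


disc = (-7)^2 - 4*2*26 = 49 - 208 = -159
sqrt(|disc|) = sqrt(159) = 12.6095
Real part = 7/(2*2) = 1.7500
Imag part = 12.6095/(2*2) = 3.1524

1.7500 ± 3.1524i


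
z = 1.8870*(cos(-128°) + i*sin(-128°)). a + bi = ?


a = 1.8870*cos(-128°) = 1.8870*(-0.6157) = -1.1618
b = 1.8870*sin(-128°) = 1.8870*(-0.788) = -1.4870

-1.1618 - 1.4870i


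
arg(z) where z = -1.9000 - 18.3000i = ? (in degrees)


Re = -1.9, Im = -18.3
arg = atan2(-18.3, -1.9) = -95.9275 degrees

arg(z) = -95.9275 degrees


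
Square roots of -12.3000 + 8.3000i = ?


|z| = sqrt(151.29+68.89) = 14.8385
sqrt((|z|+a)/2) = sqrt((14.8385+(-12.3))/2) = sqrt(1.2692) = 1.1266
sqrt((|z|-a)/2) = sqrt((14.8385-(-12.3))/2) = sqrt(13.5692) = 3.6836

±(1.1266 + 3.6836i) i.e. 1.1266 + 3.6836i and -1.1266 - 3.6836i


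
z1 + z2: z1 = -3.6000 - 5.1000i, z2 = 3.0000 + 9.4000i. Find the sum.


Real: -3.6 + 3 = -0.6
Imag: -5.1 + 9.4 = 4.3

-0.6000 + 4.3000i


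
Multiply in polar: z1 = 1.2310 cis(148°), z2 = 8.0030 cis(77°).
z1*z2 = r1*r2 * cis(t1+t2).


r = 1.2310 * 8.0030 = 9.8517
theta = 148° + 77° = 225° = 225° (mod 360)

9.8517 cis(225°)


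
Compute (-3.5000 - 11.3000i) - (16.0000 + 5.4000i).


Real: -3.5 - 16 = -19.5
Imag: -11.3 - 5.4 = -16.7

-19.5000 - 16.7000i


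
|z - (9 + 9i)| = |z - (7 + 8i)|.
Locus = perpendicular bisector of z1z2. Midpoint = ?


Equal distances means the locus is the perpendicular bisector of z1 and z2.
Midpoint = ((9+7)/2, (9+8)/2) = (8.0000, 8.5000)

Perpendicular bisector through (8.0000, 8.5000)


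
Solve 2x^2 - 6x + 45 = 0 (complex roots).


disc = (-6)^2 - 4*2*45 = 36 - 360 = -324
sqrt(|disc|) = sqrt(324) = 18.0000
Real part = 6/(2*2) = 1.5000
Imag part = 18.0000/(2*2) = 4.5000

1.5000 ± 4.5000i


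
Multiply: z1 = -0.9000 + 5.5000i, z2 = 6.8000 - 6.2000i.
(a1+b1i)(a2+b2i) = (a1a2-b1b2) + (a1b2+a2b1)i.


Real = -0.9*6.8 - 5.5*(-6.2) = -6.12 - (-34.1) = 27.98
Imag = -0.9*(-6.2) + 6.8*5.5 = 5.58 + 37.4 = 42.98

27.9800 + 42.9800i


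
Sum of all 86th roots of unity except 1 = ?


With w = e^(2*pi*i/86), all 86 of the 86th roots of unity w^0 = 1, w, ..., w^(85) sum to 0: 1 + w + ... + w^(85) = (1 - w^86)/(1 - w) = 0 since w^86 = 1, w ≠ 1.
Removing the root 1: w + w^2 + ... + w^(85) = 0 - 1 = -1

Sum = -1


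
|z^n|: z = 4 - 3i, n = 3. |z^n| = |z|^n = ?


|z| = sqrt(16+9) = sqrt(25) = 5
|z^3| = |z|^3 = 5^3 = 125

|z^3| = 125


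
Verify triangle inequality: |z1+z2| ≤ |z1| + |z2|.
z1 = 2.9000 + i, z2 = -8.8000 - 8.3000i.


|z1| = sqrt(2.9^2 + 1^2) = sqrt(9.41) = 3.0676
|z2| = sqrt((-8.8)^2 + (-8.3)^2) = sqrt(146.33) = 12.0967
z1+z2 = -5.9000 - 7.3000i
|z1+z2| = sqrt(88.1) = 9.3862
|z1|+|z2| = 3.0676 + 12.0967 = 15.1643

|z1+z2| = 9.3862 ≤ |z1|+|z2| = 15.1643 (verified)


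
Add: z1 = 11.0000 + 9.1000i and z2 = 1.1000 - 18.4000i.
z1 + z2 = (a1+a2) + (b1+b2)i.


Real: 11 + 1.1 = 12.1
Imag: 9.1 - 18.4 = -9.3

12.1000 - 9.3000i


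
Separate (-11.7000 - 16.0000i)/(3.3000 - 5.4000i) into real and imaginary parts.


Multiply by conjugate: (-11.7000 - 16.0000i)(3.3000 + 5.4000i) / (3.3^2 + (-5.4)^2)
Numerator real = -11.7*3.3 - (16)*(-5.4) = 47.79
Numerator imag = -16*3.3 - (-11.7)*(-5.4) = -115.98
Denominator = 40.05
Re(z) = 47.79/40.05 = 1.1933
Im(z) = -115.98/40.05 = -2.8959

Re(z) = 1.1933, Im(z) = -2.8959


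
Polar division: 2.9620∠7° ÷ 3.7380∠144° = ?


r = 2.9620 / 3.7380 = 0.7924
theta = 7° - 144° = -137° = 223° (mod 360)

0.7924 cis(223°)


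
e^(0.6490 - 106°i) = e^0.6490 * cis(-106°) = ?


e^0.6490 = 1.9136
cos(-106°) = -0.27564
sin(-106°) = -0.9613
Real = 1.9136*(-0.27564) = -0.5275
Imag = 1.9136*(-0.9613) = -1.8395

-0.5275 - 1.8395i


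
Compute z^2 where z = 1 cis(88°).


r^2 = 1^2 = 1
n*theta = 2*88° = 176° = 176° (mod 360)
a = 1*cos(176°) = -0.9976
b = 1*sin(176°) = 0.0698

1 cis(176°) = -0.9976 + 0.0698i


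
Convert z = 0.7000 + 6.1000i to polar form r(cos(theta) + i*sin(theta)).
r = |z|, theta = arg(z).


r = sqrt(0.49+37.21) = sqrt(37.7) = 6.1400
theta = atan2(6.1, 0.7) = 83.4537 degrees

r = 6.1400, theta = 83.4537 degrees


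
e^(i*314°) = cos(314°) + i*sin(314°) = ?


cos(314°) = 0.6947
sin(314°) = -0.7193

e^(i*314°) = 0.6947 - 0.7193i


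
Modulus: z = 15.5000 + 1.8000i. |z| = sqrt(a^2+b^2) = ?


|z| = sqrt(15.5^2 + 1.8^2) = sqrt(240.25 + 3.24) = sqrt(243.49) = 15.6042

|z| = 15.6042


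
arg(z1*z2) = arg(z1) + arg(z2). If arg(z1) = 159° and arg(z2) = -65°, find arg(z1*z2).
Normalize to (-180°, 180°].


arg(z1*z2) = 159° - 65° = 94°
Normalized to (-180°, 180°]: 94°

94°


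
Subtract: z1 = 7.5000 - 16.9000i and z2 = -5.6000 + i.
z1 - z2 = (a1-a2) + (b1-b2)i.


Real: 7.5 + 5.6 = 13.1
Imag: -16.9 - 1 = -17.9

13.1000 - 17.9000i


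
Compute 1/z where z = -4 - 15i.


|z|^2 = 16+225 = 241
1/z = (-4 + 15i)/241

1/z = -0.0166 + 0.0622i


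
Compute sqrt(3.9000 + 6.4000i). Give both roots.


|z| = sqrt(15.21+40.96) = 7.4947
sqrt((|z|+a)/2) = sqrt((7.4947+3.9)/2) = sqrt(5.6973) = 2.3869
sqrt((|z|-a)/2) = sqrt((7.4947-3.9)/2) = sqrt(1.7973) = 1.3406

±(2.3869 + 1.3406i) i.e. 2.3869 + 1.3406i and -2.3869 - 1.3406i


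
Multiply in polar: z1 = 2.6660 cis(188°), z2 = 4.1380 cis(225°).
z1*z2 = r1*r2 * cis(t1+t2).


r = 2.6660 * 4.1380 = 11.0319
theta = 188° + 225° = 413° = 53° (mod 360)

11.0319 cis(53°)


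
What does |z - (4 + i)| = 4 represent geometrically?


|z - z0| = r is a circle with center z0 and radius r.
Center = (4, 1), radius = 4

Circle with center (4, 1) and radius 4


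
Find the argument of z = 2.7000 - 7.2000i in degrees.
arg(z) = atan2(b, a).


Re = 2.7, Im = -7.2
arg = atan2(-7.2, 2.7) = -69.4440 degrees

arg(z) = -69.4440 degrees


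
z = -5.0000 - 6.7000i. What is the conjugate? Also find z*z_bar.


z_bar = -5.0000 + 6.7000i
z*z_bar = (-5)^2 + (-6.7)^2 = 25 + 44.89 = 69.89

z_bar = -5.0000 + 6.7000i, z*z_bar = 69.89


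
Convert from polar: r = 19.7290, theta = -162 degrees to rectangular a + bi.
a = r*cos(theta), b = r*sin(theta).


a = 19.7290*cos(-162°) = 19.7290*(-0.951057) = -18.7634
b = 19.7290*sin(-162°) = 19.7290*(-0.309017) = -6.0966

-18.7634 - 6.0966i


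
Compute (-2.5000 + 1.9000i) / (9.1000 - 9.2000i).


Conjugate of z2 = 9.1000 + 9.2000i
Numerator: (-2.5000 + 1.9000i)(9.1000 + 9.2000i) = -40.2300 - 5.7100i
Denominator: 9.1^2 + (-9.2)^2 = 167.45
Result = (-40.2300 - 5.7100i)/167.45

-0.2403 - 0.0341i


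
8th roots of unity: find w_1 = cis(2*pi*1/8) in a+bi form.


Angle = 360*1/8 = 45°
a = cos(45°) = 0.7071
b = sin(45°) = 0.7071

0.7071 + 0.7071i


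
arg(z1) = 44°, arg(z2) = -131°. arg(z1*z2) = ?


arg(z1*z2) = 44° - 131° = -87°
Normalized to (-180°, 180°]: -87°

-87°


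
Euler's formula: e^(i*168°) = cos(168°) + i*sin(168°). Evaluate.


cos(168°) = -0.9781
sin(168°) = 0.2079

e^(i*168°) = -0.9781 + 0.2079i


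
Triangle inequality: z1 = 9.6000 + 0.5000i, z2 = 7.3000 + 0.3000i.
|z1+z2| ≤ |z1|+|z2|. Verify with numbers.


|z1| = sqrt(9.6^2 + 0.5^2) = sqrt(92.41) = 9.6130
|z2| = sqrt(7.3^2 + 0.3^2) = sqrt(53.38) = 7.3062
z1+z2 = 16.9000 + 0.8000i
|z1+z2| = sqrt(286.25) = 16.9189
|z1|+|z2| = 9.6130 + 7.3062 = 16.9192

|z1+z2| = 16.9189 ≤ |z1|+|z2| = 16.9192 (verified)


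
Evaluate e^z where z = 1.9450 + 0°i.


e^1.9450 = 6.9936
cos(0°) = 1
sin(0°) = 0
Real = 6.9936*1 = 6.9936
Imag = 6.9936*0 = 0

6.9936 + 0i


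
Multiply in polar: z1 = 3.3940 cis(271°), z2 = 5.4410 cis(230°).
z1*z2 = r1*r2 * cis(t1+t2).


r = 3.3940 * 5.4410 = 18.4668
theta = 271° + 230° = 501° = 141° (mod 360)

18.4668 cis(141°)


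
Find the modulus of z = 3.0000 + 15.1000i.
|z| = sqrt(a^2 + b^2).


|z| = sqrt(3^2 + 15.1^2) = sqrt(9 + 228.01) = sqrt(237.01) = 15.3951

|z| = 15.3951


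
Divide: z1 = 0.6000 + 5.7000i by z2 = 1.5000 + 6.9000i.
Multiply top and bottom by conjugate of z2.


Conjugate of z2 = 1.5000 - 6.9000i
Numerator: (0.6000 + 5.7000i)(1.5000 - 6.9000i) = 40.2300 + 4.4100i
Denominator: 1.5^2 + 6.9^2 = 49.86
Result = (40.2300 + 4.4100i)/49.86

0.8069 + 0.0884i


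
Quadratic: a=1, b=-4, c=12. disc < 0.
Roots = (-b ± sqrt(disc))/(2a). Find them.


disc = (-4)^2 - 4*1*12 = 16 - 48 = -32
sqrt(|disc|) = sqrt(32) = 5.6569
Real part = 4/(2*1) = 2.0000
Imag part = 5.6569/(2*1) = 2.8284

2.0000 ± 2.8284i


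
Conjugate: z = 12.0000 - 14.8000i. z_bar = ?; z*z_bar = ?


z_bar = 12.0000 + 14.8000i
z*z_bar = 12^2 + (-14.8)^2 = 144 + 219.04 = 363.04

z_bar = 12.0000 + 14.8000i, z*z_bar = 363.04


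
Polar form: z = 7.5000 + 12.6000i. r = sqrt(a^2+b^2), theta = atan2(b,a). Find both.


r = sqrt(56.25+158.76) = sqrt(215.01) = 14.6632
theta = atan2(12.6, 7.5) = 59.2373 degrees

r = 14.6632, theta = 59.2373 degrees


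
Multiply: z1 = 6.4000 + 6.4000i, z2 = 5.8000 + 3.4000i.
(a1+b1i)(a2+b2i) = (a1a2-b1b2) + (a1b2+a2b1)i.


Real = 6.4*5.8 - 6.4*3.4 = 37.12 - 21.76 = 15.36
Imag = 6.4*3.4 + 5.8*6.4 = 21.76 + 37.12 = 58.88

15.3600 + 58.8800i


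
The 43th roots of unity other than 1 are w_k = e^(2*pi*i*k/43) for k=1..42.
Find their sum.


With w = e^(2*pi*i/43), all 43 of the 43th roots of unity w^0 = 1, w, ..., w^(42) sum to 0: 1 + w + ... + w^(42) = (1 - w^43)/(1 - w) = 0 since w^43 = 1, w ≠ 1.
Removing the root 1: w + w^2 + ... + w^(42) = 0 - 1 = -1

Sum = -1


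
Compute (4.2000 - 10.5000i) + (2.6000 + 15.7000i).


Real: 4.2 + 2.6 = 6.8
Imag: -10.5 + 15.7 = 5.2

6.8000 + 5.2000i


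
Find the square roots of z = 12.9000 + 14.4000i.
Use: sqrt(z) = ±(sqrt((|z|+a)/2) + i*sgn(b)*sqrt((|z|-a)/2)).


|z| = sqrt(166.41+207.36) = 19.3331
sqrt((|z|+a)/2) = sqrt((19.3331+12.9)/2) = sqrt(16.1166) = 4.0145
sqrt((|z|-a)/2) = sqrt((19.3331-12.9)/2) = sqrt(3.2166) = 1.7935

±(4.0145 + 1.7935i) i.e. 4.0145 + 1.7935i and -4.0145 - 1.7935i


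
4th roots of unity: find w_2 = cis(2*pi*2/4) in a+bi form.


Angle = 360*2/4 = 180°
a = cos(180°) = -1.0000
b = sin(180°) = 0

-1.0000 + 0i


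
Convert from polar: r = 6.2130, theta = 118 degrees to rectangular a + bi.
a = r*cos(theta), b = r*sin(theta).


a = 6.2130*cos(118°) = 6.2130*(-0.46947) = -2.9168
b = 6.2130*sin(118°) = 6.2130*0.88295 = 5.4858

-2.9168 + 5.4858i


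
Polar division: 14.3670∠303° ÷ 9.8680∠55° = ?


r = 14.3670 / 9.8680 = 1.4559
theta = 303° - 55° = 248° = 248° (mod 360)

1.4559 cis(248°)


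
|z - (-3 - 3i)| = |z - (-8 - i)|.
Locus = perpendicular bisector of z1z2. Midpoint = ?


Equal distances means the locus is the perpendicular bisector of z1 and z2.
Midpoint = ((-3+(-8))/2, (-3+(-1))/2) = (-5.5000, -2.0000)

Perpendicular bisector through (-5.5000, -2.0000)


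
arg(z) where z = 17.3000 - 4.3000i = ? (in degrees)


Re = 17.3, Im = -4.3
arg = atan2(-4.3, 17.3) = -13.9583 degrees

arg(z) = -13.9583 degrees


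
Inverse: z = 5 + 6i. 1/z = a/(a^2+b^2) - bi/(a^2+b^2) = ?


|z|^2 = 25+36 = 61
1/z = (5 - 6i)/61

1/z = 0.0820 - 0.0984i


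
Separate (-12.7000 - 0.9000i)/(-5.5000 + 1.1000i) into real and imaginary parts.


Multiply by conjugate: (-12.7000 - 0.9000i)(-5.5000 - 1.1000i) / ((-5.5)^2 + 1.1^2)
Numerator real = -12.7*(-5.5) - (0.9)*1.1 = 68.86
Numerator imag = -0.9*(-5.5) - (-12.7)*1.1 = 18.92
Denominator = 31.46
Re(z) = 68.86/31.46 = 2.1888
Im(z) = 18.92/31.46 = 0.6014

Re(z) = 2.1888, Im(z) = 0.6014


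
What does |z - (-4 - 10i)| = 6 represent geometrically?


|z - z0| = r is a circle with center z0 and radius r.
Center = (-4, -10), radius = 6

Circle with center (-4, -10) and radius 6


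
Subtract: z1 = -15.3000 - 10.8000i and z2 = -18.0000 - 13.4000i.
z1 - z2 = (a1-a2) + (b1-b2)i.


Real: -15.3 + 18 = 2.7
Imag: -10.8 + 13.4 = 2.6

2.7000 + 2.6000i


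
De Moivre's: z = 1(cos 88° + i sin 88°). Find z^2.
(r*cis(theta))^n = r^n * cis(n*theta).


r^2 = 1^2 = 1
n*theta = 2*88° = 176° = 176° (mod 360)
a = 1*cos(176°) = -0.9976
b = 1*sin(176°) = 0.0698

1 cis(176°) = -0.9976 + 0.0698i


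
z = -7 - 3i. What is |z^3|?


|z| = sqrt(49+9) = sqrt(58) = 7.6158
|z^3| = |z|^3 = (sqrt(58))^3 = 58*sqrt(58)

|z^3| = 58*sqrt(58) ≈ 441.7148


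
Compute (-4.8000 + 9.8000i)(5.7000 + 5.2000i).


Real = -4.8*5.7 - 9.8*5.2 = -27.36 - 50.96 = -78.32
Imag = -4.8*5.2 + 5.7*9.8 = -24.96 + 55.86 = 30.9

-78.3200 + 30.9000i


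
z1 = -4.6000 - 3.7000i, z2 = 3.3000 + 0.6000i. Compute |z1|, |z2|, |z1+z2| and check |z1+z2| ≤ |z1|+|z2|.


|z1| = sqrt((-4.6)^2 + (-3.7)^2) = sqrt(34.85) = 5.9034
|z2| = sqrt(3.3^2 + 0.6^2) = sqrt(11.25) = 3.3541
z1+z2 = -1.3000 - 3.1000i
|z1+z2| = sqrt(11.3) = 3.3615
|z1|+|z2| = 5.9034 + 3.3541 = 9.2575

|z1+z2| = 3.3615 ≤ |z1|+|z2| = 9.2575 (verified)


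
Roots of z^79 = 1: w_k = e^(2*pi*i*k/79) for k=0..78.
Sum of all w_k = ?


The sum of all 79th roots of unity is 0.
Geometric series: (1 - w^79)/(1 - w) = (1-1)/(1-w) = 0 since w^79 = 1, w ≠ 1.
Alternatively: coefficient of z^78 in z^79 - 1 is 0.

0


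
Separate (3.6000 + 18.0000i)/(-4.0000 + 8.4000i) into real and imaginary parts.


Multiply by conjugate: (3.6000 + 18.0000i)(-4.0000 - 8.4000i) / ((-4)^2 + 8.4^2)
Numerator real = 3.6*(-4) + 18*8.4 = 136.8
Numerator imag = 18*(-4) - 3.6*8.4 = -102.24
Denominator = 86.56
Re(z) = 136.8/86.56 = 1.5804
Im(z) = -102.24/86.56 = -1.1811

Re(z) = 1.5804, Im(z) = -1.1811


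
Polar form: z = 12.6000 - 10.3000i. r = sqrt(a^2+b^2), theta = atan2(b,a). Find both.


r = sqrt(158.76+106.09) = sqrt(264.85) = 16.2742
theta = atan2(-10.3, 12.6) = -39.2646 degrees

r = 16.2742, theta = -39.2646 degrees


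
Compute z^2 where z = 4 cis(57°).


r^2 = 4^2 = 16
n*theta = 2*57° = 114° = 114° (mod 360)
a = 16*cos(114°) = -6.5078
b = 16*sin(114°) = 14.6167

16 cis(114°) = -6.5078 + 14.6167i


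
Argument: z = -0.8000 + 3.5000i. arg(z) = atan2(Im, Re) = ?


Re = -0.8, Im = 3.5
arg = atan2(3.5, -0.8) = 102.8750 degrees

arg(z) = 102.8750 degrees


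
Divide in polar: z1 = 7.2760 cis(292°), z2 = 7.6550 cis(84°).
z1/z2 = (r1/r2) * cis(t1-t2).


r = 7.2760 / 7.6550 = 0.9505
theta = 292° - 84° = 208° = 208° (mod 360)

0.9505 cis(208°)


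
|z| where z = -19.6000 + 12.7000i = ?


|z| = sqrt((-19.6)^2 + 12.7^2) = sqrt(384.16 + 161.29) = sqrt(545.45) = 23.3549

|z| = 23.3549


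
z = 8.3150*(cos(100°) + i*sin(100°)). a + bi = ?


a = 8.3150*cos(100°) = 8.3150*(-0.17365) = -1.4439
b = 8.3150*sin(100°) = 8.3150*0.98481 = 8.1887

-1.4439 + 8.1887i


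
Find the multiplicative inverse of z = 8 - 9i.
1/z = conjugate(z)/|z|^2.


|z|^2 = 64+81 = 145
1/z = (8 + 9i)/145

1/z = 0.0552 + 0.0621i


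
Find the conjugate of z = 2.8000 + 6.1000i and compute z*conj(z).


z_bar = 2.8000 - 6.1000i
z*z_bar = 2.8^2 + 6.1^2 = 7.84 + 37.21 = 45.05

z_bar = 2.8000 - 6.1000i, z*z_bar = 45.05


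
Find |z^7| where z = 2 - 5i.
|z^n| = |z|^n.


|z| = sqrt(4+25) = sqrt(29) = 5.3852
|z^7| = |z|^7 = (sqrt(29))^7 = 29^3 * sqrt(29) = 24389*sqrt(29)

|z^7| = 24389*sqrt(29) ≈ 131338.7845


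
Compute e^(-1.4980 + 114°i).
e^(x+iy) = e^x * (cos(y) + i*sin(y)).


e^-1.4980 = 0.22358
cos(114°) = -0.4067
sin(114°) = 0.9135
Real = 0.22358*(-0.4067) = -0.0909
Imag = 0.22358*0.9135 = 0.2042

-0.0909 + 0.2042i


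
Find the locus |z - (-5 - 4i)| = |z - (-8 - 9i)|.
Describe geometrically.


Equal distances means the locus is the perpendicular bisector of z1 and z2.
Midpoint = ((-5+(-8))/2, (-4+(-9))/2) = (-6.5000, -6.5000)

Perpendicular bisector through (-6.5000, -6.5000)


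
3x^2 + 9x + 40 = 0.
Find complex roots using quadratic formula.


disc = 9^2 - 4*3*40 = 81 - 480 = -399
sqrt(|disc|) = sqrt(399) = 19.9750
Real part = -9/(2*3) = -1.5000
Imag part = 19.9750/(2*3) = 3.3292

-1.5000 ± 3.3292i


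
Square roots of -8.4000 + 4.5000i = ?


|z| = sqrt(70.56+20.25) = 9.5294
sqrt((|z|+a)/2) = sqrt((9.5294+(-8.4))/2) = sqrt(0.5647) = 0.7515
sqrt((|z|-a)/2) = sqrt((9.5294-(-8.4))/2) = sqrt(8.9647) = 2.9941

±(0.7515 + 2.9941i) i.e. 0.7515 + 2.9941i and -0.7515 - 2.9941i


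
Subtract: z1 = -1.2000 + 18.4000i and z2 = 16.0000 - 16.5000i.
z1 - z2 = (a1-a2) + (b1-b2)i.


Real: -1.2 - 16 = -17.2
Imag: 18.4 + 16.5 = 34.9

-17.2000 + 34.9000i


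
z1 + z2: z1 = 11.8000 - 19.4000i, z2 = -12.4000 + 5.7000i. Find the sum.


Real: 11.8 - 12.4 = -0.6
Imag: -19.4 + 5.7 = -13.7

-0.6000 - 13.7000i


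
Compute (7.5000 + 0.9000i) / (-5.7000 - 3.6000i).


Conjugate of z2 = -5.7000 + 3.6000i
Numerator: (7.5000 + 0.9000i)(-5.7000 + 3.6000i) = -45.9900 + 21.8700i
Denominator: (-5.7)^2 + (-3.6)^2 = 45.45
Result = (-45.9900 + 21.8700i)/45.45

-1.0119 + 0.4812i


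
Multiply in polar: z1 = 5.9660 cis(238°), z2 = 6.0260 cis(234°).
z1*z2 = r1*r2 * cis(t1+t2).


r = 5.9660 * 6.0260 = 35.9511
theta = 238° + 234° = 472° = 112° (mod 360)

35.9511 cis(112°)


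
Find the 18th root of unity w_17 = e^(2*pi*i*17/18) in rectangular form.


Angle = 360*17/18 = 340°
a = cos(340°) = 0.9397
b = sin(340°) = -0.3420

0.9397 - 0.3420i


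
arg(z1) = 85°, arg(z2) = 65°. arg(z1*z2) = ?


arg(z1*z2) = 85° + 65° = 150°
Normalized to (-180°, 180°]: 150°

150°


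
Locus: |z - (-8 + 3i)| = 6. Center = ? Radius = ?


|z - z0| = r is a circle with center z0 and radius r.
Center = (-8, 3), radius = 6

Circle with center (-8, 3) and radius 6


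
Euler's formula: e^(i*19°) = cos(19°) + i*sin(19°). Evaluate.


cos(19°) = 0.9455
sin(19°) = 0.3256

e^(i*19°) = 0.9455 + 0.3256i


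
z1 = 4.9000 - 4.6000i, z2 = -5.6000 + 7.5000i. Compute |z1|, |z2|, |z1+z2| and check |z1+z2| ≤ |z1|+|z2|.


|z1| = sqrt(4.9^2 + (-4.6)^2) = sqrt(45.17) = 6.7209
|z2| = sqrt((-5.6)^2 + 7.5^2) = sqrt(87.61) = 9.3600
z1+z2 = -0.7000 + 2.9000i
|z1+z2| = sqrt(8.9) = 2.9833
|z1|+|z2| = 6.7209 + 9.3600 = 16.0809

|z1+z2| = 2.9833 ≤ |z1|+|z2| = 16.0809 (verified)


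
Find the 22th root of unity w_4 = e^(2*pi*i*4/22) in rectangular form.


Angle = 360*4/22 = 65.4545°
a = cos(65.4545°) = 0.4154
b = sin(65.4545°) = 0.9096

0.4154 + 0.9096i


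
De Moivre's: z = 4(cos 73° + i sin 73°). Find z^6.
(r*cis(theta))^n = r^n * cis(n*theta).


r^6 = 4^6 = 4096
n*theta = 6*73° = 438° = 78° (mod 360)
a = 4096*cos(78°) = 851.6063
b = 4096*sin(78°) = 4006.4926

4096 cis(78°) = 851.6063 + 4006.4926i


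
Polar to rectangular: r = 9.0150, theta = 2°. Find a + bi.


a = 9.0150*cos(2°) = 9.0150*0.99939 = 9.0095
b = 9.0150*sin(2°) = 9.0150*0.0349 = 0.3146

9.0095 + 0.3146i


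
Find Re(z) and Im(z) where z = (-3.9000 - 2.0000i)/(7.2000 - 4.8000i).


Multiply by conjugate: (-3.9000 - 2.0000i)(7.2000 + 4.8000i) / (7.2^2 + (-4.8)^2)
Numerator real = -3.9*7.2 - (2)*(-4.8) = -18.48
Numerator imag = -2*7.2 - (-3.9)*(-4.8) = -33.12
Denominator = 74.88
Re(z) = -18.48/74.88 = -0.2468
Im(z) = -33.12/74.88 = -0.4423

Re(z) = -0.2468, Im(z) = -0.4423


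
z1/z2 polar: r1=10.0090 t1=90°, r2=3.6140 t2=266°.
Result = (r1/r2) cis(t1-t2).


r = 10.0090 / 3.6140 = 2.7695
theta = 90° - 266° = -176° = 184° (mod 360)

2.7695 cis(184°)


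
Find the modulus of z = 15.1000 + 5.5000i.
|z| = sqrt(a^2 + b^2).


|z| = sqrt(15.1^2 + 5.5^2) = sqrt(228.01 + 30.25) = sqrt(258.26) = 16.0705

|z| = 16.0705


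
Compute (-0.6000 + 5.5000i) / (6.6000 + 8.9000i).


Conjugate of z2 = 6.6000 - 8.9000i
Numerator: (-0.6000 + 5.5000i)(6.6000 - 8.9000i) = 44.9900 + 41.6400i
Denominator: 6.6^2 + 8.9^2 = 122.77
Result = (44.9900 + 41.6400i)/122.77

0.3665 + 0.3392i


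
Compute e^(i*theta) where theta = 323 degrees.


cos(323°) = 0.7986
sin(323°) = -0.6018

e^(i*323°) = 0.7986 - 0.6018i


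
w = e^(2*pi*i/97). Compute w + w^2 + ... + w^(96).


With w = e^(2*pi*i/97), all 97 of the 97th roots of unity w^0 = 1, w, ..., w^(96) sum to 0: 1 + w + ... + w^(96) = (1 - w^97)/(1 - w) = 0 since w^97 = 1, w ≠ 1.
Removing the root 1: w + w^2 + ... + w^(96) = 0 - 1 = -1

Sum = -1


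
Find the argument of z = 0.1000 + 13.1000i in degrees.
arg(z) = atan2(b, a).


Re = 0.1, Im = 13.1
arg = atan2(13.1, 0.1) = 89.5626 degrees

arg(z) = 89.5626 degrees


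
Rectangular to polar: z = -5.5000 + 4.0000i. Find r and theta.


r = sqrt(30.25+16) = sqrt(46.25) = 6.8007
theta = atan2(4, -5.5) = 143.9726 degrees

r = 6.8007, theta = 143.9726 degrees


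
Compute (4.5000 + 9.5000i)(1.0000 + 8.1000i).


Real = 4.5*1 - 9.5*8.1 = 4.5 - 76.95 = -72.45
Imag = 4.5*8.1 + 1*9.5 = 36.45 + 9.5 = 45.95

-72.4500 + 45.9500i


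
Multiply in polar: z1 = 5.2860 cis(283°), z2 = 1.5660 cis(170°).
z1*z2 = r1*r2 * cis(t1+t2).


r = 5.2860 * 1.5660 = 8.2779
theta = 283° + 170° = 453° = 93° (mod 360)

8.2779 cis(93°)


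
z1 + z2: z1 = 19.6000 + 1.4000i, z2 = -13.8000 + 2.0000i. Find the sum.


Real: 19.6 - 13.8 = 5.8
Imag: 1.4 + 2 = 3.4

5.8000 + 3.4000i


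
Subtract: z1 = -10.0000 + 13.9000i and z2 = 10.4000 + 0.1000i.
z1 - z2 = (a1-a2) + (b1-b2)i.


Real: -10 - 10.4 = -20.4
Imag: 13.9 - 0.1 = 13.8

-20.4000 + 13.8000i


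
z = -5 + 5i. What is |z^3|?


|z| = sqrt(25+25) = sqrt(50) = 7.0711
|z^3| = |z|^3 = (sqrt(50))^3 = 50*sqrt(50)

|z^3| = 50*sqrt(50) ≈ 353.5534


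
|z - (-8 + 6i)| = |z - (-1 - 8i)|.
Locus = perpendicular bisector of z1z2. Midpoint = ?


Equal distances means the locus is the perpendicular bisector of z1 and z2.
Midpoint = ((-8+(-1))/2, (6+(-8))/2) = (-4.5000, -1.0000)

Perpendicular bisector through (-4.5000, -1.0000)


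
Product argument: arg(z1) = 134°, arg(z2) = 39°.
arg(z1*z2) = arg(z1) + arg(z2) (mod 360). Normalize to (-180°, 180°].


arg(z1*z2) = 134° + 39° = 173°
Normalized to (-180°, 180°]: 173°

173°


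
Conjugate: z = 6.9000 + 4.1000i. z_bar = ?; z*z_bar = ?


z_bar = 6.9000 - 4.1000i
z*z_bar = 6.9^2 + 4.1^2 = 47.61 + 16.81 = 64.42

z_bar = 6.9000 - 4.1000i, z*z_bar = 64.42


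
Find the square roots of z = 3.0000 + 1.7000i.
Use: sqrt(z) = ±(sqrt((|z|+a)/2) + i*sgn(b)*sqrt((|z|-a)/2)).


|z| = sqrt(9+2.89) = 3.4482
sqrt((|z|+a)/2) = sqrt((3.4482+3)/2) = sqrt(3.2241) = 1.7956
sqrt((|z|-a)/2) = sqrt((3.4482-3)/2) = sqrt(0.2241) = 0.4734

±(1.7956 + 0.4734i) i.e. 1.7956 + 0.4734i and -1.7956 - 0.4734i


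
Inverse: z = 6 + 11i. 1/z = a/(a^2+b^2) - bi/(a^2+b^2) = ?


|z|^2 = 36+121 = 157
1/z = (6 - 11i)/157

1/z = 0.0382 - 0.0701i


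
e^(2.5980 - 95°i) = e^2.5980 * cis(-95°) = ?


e^2.5980 = 13.4368
cos(-95°) = -0.087156
sin(-95°) = -0.9962
Real = 13.4368*(-0.087156) = -1.1711
Imag = 13.4368*(-0.9962) = -13.3857

-1.1711 - 13.3857i


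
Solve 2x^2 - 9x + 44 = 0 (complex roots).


disc = (-9)^2 - 4*2*44 = 81 - 352 = -271
sqrt(|disc|) = sqrt(271) = 16.4621
Real part = 9/(2*2) = 2.2500
Imag part = 16.4621/(2*2) = 4.1155

2.2500 ± 4.1155i


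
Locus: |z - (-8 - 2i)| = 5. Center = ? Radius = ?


|z - z0| = r is a circle with center z0 and radius r.
Center = (-8, -2), radius = 5

Circle with center (-8, -2) and radius 5


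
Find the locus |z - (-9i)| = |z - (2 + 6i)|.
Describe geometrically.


Equal distances means the locus is the perpendicular bisector of z1 and z2.
Midpoint = ((0+2)/2, (-9+6)/2) = (1.0000, -1.5000)

Perpendicular bisector through (1.0000, -1.5000)


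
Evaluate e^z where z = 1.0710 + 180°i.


e^1.0710 = 2.9183
cos(180°) = -1
sin(180°) = 0
Real = 2.9183*(-1) = -2.9183
Imag = 2.9183*0 = 0

-2.9183 + 0i


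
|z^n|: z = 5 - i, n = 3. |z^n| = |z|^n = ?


|z| = sqrt(25+1) = sqrt(26) = 5.0990
|z^3| = |z|^3 = (sqrt(26))^3 = 26*sqrt(26)

|z^3| = 26*sqrt(26) ≈ 132.5745


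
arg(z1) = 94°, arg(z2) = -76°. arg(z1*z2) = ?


arg(z1*z2) = 94° - 76° = 18°
Normalized to (-180°, 180°]: 18°

18°


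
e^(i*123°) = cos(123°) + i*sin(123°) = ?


cos(123°) = -0.5446
sin(123°) = 0.8387

e^(i*123°) = -0.5446 + 0.8387i


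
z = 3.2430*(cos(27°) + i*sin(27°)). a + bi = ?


a = 3.2430*cos(27°) = 3.2430*0.891 = 2.8895
b = 3.2430*sin(27°) = 3.2430*0.454 = 1.4723

2.8895 + 1.4723i


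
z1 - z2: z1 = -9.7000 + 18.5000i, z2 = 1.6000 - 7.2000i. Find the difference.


Real: -9.7 - 1.6 = -11.3
Imag: 18.5 + 7.2 = 25.7

-11.3000 + 25.7000i


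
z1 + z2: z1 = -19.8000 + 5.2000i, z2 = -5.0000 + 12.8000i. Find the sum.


Real: -19.8 - 5 = -24.8
Imag: 5.2 + 12.8 = 18

-24.8000 + 18.0000i


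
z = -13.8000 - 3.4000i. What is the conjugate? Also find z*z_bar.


z_bar = -13.8000 + 3.4000i
z*z_bar = (-13.8)^2 + (-3.4)^2 = 190.44 + 11.56 = 202

z_bar = -13.8000 + 3.4000i, z*z_bar = 202


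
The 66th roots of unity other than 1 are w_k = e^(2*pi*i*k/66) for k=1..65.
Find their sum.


With w = e^(2*pi*i/66), all 66 of the 66th roots of unity w^0 = 1, w, ..., w^(65) sum to 0: 1 + w + ... + w^(65) = (1 - w^66)/(1 - w) = 0 since w^66 = 1, w ≠ 1.
Removing the root 1: w + w^2 + ... + w^(65) = 0 - 1 = -1

Sum = -1


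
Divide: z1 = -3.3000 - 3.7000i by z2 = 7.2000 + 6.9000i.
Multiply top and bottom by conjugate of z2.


Conjugate of z2 = 7.2000 - 6.9000i
Numerator: (-3.3000 - 3.7000i)(7.2000 - 6.9000i) = -49.2900 - 3.8700i
Denominator: 7.2^2 + 6.9^2 = 99.45
Result = (-49.2900 - 3.8700i)/99.45

-0.4956 - 0.0389i


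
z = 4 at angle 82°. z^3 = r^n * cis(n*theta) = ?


r^3 = 4^3 = 64
n*theta = 3*82° = 246° = 246° (mod 360)
a = 64*cos(246°) = -26.0311
b = 64*sin(246°) = -58.4669

64 cis(246°) = -26.0311 - 58.4669i


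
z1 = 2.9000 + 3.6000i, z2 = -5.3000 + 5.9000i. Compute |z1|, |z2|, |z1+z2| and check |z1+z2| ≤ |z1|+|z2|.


|z1| = sqrt(2.9^2 + 3.6^2) = sqrt(21.37) = 4.6228
|z2| = sqrt((-5.3)^2 + 5.9^2) = sqrt(62.9) = 7.9310
z1+z2 = -2.4000 + 9.5000i
|z1+z2| = sqrt(96.01) = 9.7985
|z1|+|z2| = 4.6228 + 7.9310 = 12.5538

|z1+z2| = 9.7985 ≤ |z1|+|z2| = 12.5538 (verified)


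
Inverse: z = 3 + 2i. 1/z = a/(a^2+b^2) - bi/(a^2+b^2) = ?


|z|^2 = 9+4 = 13
1/z = (3 - 2i)/13

1/z = 0.2308 - 0.1538i


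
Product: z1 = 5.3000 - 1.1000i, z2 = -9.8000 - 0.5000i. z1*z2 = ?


Real = 5.3*(-9.8) - (-1.1)*(-0.5) = -51.94 - 0.55 = -52.49
Imag = 5.3*(-0.5) - (9.8)*(-1.1) = -2.65 + 10.78 = 8.13

-52.4900 + 8.1300i


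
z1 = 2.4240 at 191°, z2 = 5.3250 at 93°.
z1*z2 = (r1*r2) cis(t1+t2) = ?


r = 2.4240 * 5.3250 = 12.9078
theta = 191° + 93° = 284° = 284° (mod 360)

12.9078 cis(284°)


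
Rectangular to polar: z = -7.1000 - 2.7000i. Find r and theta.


r = sqrt(50.41+7.29) = sqrt(57.7) = 7.5961
theta = atan2(-2.7, -7.1) = -159.1791 degrees

r = 7.5961, theta = -159.1791 degrees


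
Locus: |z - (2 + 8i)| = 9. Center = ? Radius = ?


|z - z0| = r is a circle with center z0 and radius r.
Center = (2, 8), radius = 9

Circle with center (2, 8) and radius 9


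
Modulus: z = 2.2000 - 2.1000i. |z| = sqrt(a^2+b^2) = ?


|z| = sqrt(2.2^2 + (-2.1)^2) = sqrt(4.84 + 4.41) = sqrt(9.25) = 3.0414

|z| = 3.0414


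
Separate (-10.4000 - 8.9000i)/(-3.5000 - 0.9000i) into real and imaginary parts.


Multiply by conjugate: (-10.4000 - 8.9000i)(-3.5000 + 0.9000i) / ((-3.5)^2 + (-0.9)^2)
Numerator real = -10.4*(-3.5) - (8.9)*(-0.9) = 44.41
Numerator imag = -8.9*(-3.5) - (-10.4)*(-0.9) = 21.79
Denominator = 13.06
Re(z) = 44.41/13.06 = 3.4005
Im(z) = 21.79/13.06 = 1.6685

Re(z) = 3.4005, Im(z) = 1.6685


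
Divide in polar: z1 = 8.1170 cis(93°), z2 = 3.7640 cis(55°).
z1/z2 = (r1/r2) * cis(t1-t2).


r = 8.1170 / 3.7640 = 2.1565
theta = 93° - 55° = 38° = 38° (mod 360)

2.1565 cis(38°)


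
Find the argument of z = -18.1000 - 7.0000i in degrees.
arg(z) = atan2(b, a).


Re = -18.1, Im = -7
arg = atan2(-7, -18.1) = -158.8565 degrees

arg(z) = -158.8565 degrees


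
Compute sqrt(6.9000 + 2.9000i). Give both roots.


|z| = sqrt(47.61+8.41) = 7.4847
sqrt((|z|+a)/2) = sqrt((7.4847+6.9)/2) = sqrt(7.1923) = 2.6819
sqrt((|z|-a)/2) = sqrt((7.4847-6.9)/2) = sqrt(0.2923) = 0.5407

±(2.6819 + 0.5407i) i.e. 2.6819 + 0.5407i and -2.6819 - 0.5407i


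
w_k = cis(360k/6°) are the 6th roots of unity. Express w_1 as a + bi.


Angle = 360*1/6 = 60°
a = cos(60°) = 0.5000
b = sin(60°) = 0.8660

0.5000 + 0.8660i


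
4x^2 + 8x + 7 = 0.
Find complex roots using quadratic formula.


disc = 8^2 - 4*4*7 = 64 - 112 = -48
sqrt(|disc|) = sqrt(48) = 6.9282
Real part = -8/(2*4) = -1.0000
Imag part = 6.9282/(2*4) = 0.8660

-1.0000 ± 0.8660i


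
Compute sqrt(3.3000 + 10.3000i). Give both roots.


|z| = sqrt(10.89+106.09) = 10.8157
sqrt((|z|+a)/2) = sqrt((10.8157+3.3)/2) = sqrt(7.0579) = 2.6567
sqrt((|z|-a)/2) = sqrt((10.8157-3.3)/2) = sqrt(3.7579) = 1.9385

±(2.6567 + 1.9385i) i.e. 2.6567 + 1.9385i and -2.6567 - 1.9385i


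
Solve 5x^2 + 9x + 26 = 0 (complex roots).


disc = 9^2 - 4*5*26 = 81 - 520 = -439
sqrt(|disc|) = sqrt(439) = 20.9523
Real part = -9/(2*5) = -0.9000
Imag part = 20.9523/(2*5) = 2.0952

-0.9000 ± 2.0952i


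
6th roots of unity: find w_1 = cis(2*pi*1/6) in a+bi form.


Angle = 360*1/6 = 60°
a = cos(60°) = 0.5000
b = sin(60°) = 0.8660

0.5000 + 0.8660i


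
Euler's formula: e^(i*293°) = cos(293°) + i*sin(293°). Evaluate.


cos(293°) = 0.3907
sin(293°) = -0.9205

e^(i*293°) = 0.3907 - 0.9205i


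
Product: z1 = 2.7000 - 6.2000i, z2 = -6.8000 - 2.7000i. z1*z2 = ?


Real = 2.7*(-6.8) - (-6.2)*(-2.7) = -18.36 - 16.74 = -35.1
Imag = 2.7*(-2.7) - (6.8)*(-6.2) = -7.29 + 42.16 = 34.87

-35.1000 + 34.8700i


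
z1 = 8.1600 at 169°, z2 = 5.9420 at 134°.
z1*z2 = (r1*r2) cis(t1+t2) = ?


r = 8.1600 * 5.9420 = 48.4867
theta = 169° + 134° = 303° = 303° (mod 360)

48.4867 cis(303°)


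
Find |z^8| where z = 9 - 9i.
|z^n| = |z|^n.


|z| = sqrt(81+81) = sqrt(162) = 12.7279
|z^8| = |z|^8 = (sqrt(162))^8 = 162^4 = 688747536

|z^8| = 688747536


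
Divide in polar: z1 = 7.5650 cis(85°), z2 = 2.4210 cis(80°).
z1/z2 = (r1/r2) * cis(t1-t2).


r = 7.5650 / 2.4210 = 3.1247
theta = 85° - 80° = 5° = 5° (mod 360)

3.1247 cis(5°)


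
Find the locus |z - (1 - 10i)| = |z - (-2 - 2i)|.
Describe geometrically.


Equal distances means the locus is the perpendicular bisector of z1 and z2.
Midpoint = ((1+(-2))/2, (-10+(-2))/2) = (-0.5000, -6.0000)

Perpendicular bisector through (-0.5000, -6.0000)


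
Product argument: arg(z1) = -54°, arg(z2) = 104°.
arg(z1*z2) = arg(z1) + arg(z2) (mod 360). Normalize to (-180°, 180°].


arg(z1*z2) = -54° + 104° = 50°
Normalized to (-180°, 180°]: 50°

50°


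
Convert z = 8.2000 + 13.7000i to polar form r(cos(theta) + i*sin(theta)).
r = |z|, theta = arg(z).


r = sqrt(67.24+187.69) = sqrt(254.93) = 15.9665
theta = atan2(13.7, 8.2) = 59.0978 degrees

r = 15.9665, theta = 59.0978 degrees


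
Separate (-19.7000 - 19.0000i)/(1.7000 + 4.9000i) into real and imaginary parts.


Multiply by conjugate: (-19.7000 - 19.0000i)(1.7000 - 4.9000i) / (1.7^2 + 4.9^2)
Numerator real = -19.7*1.7 - (19)*4.9 = -126.59
Numerator imag = -19*1.7 - (-19.7)*4.9 = 64.23
Denominator = 26.9
Re(z) = -126.59/26.9 = -4.7059
Im(z) = 64.23/26.9 = 2.3877

Re(z) = -4.7059, Im(z) = 2.3877


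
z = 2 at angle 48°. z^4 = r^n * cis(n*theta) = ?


r^4 = 2^4 = 16
n*theta = 4*48° = 192° = 192° (mod 360)
a = 16*cos(192°) = -15.6504
b = 16*sin(192°) = -3.3266

16 cis(192°) = -15.6504 - 3.3266i


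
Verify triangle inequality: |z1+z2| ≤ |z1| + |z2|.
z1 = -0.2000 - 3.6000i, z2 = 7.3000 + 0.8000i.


|z1| = sqrt((-0.2)^2 + (-3.6)^2) = sqrt(13) = 3.6056
|z2| = sqrt(7.3^2 + 0.8^2) = sqrt(53.93) = 7.3437
z1+z2 = 7.1000 - 2.8000i
|z1+z2| = sqrt(58.25) = 7.6322
|z1|+|z2| = 3.6056 + 7.3437 = 10.9493

|z1+z2| = 7.6322 ≤ |z1|+|z2| = 10.9493 (verified)


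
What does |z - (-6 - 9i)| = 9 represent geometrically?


|z - z0| = r is a circle with center z0 and radius r.
Center = (-6, -9), radius = 9

Circle with center (-6, -9) and radius 9


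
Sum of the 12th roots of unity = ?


The sum of all 12th roots of unity is 0.
Geometric series: (1 - w^12)/(1 - w) = (1-1)/(1-w) = 0 since w^12 = 1, w ≠ 1.
Alternatively: coefficient of z^11 in z^12 - 1 is 0.

0


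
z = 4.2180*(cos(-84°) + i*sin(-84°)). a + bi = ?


a = 4.2180*cos(-84°) = 4.2180*0.10453 = 0.4409
b = 4.2180*sin(-84°) = 4.2180*(-0.99452) = -4.1949

0.4409 - 4.1949i


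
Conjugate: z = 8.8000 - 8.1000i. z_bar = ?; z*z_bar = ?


z_bar = 8.8000 + 8.1000i
z*z_bar = 8.8^2 + (-8.1)^2 = 77.44 + 65.61 = 143.05

z_bar = 8.8000 + 8.1000i, z*z_bar = 143.05


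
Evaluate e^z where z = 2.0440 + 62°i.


e^2.0440 = 7.7214
cos(62°) = 0.46947
sin(62°) = 0.88295
Real = 7.7214*0.46947 = 3.6250
Imag = 7.7214*0.88295 = 6.8176

3.6250 + 6.8176i


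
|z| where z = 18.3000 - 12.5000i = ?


|z| = sqrt(18.3^2 + (-12.5)^2) = sqrt(334.89 + 156.25) = sqrt(491.14) = 22.1617

|z| = 22.1617


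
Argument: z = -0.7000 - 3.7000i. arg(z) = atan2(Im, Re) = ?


Re = -0.7, Im = -3.7
arg = atan2(-3.7, -0.7) = -100.7131 degrees

arg(z) = -100.7131 degrees


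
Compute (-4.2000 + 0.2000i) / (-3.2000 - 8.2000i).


Conjugate of z2 = -3.2000 + 8.2000i
Numerator: (-4.2000 + 0.2000i)(-3.2000 + 8.2000i) = 11.8000 - 35.0800i
Denominator: (-3.2)^2 + (-8.2)^2 = 77.48
Result = (11.8000 - 35.0800i)/77.48

0.1523 - 0.4528i


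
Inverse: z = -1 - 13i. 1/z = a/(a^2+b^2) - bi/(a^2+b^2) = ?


|z|^2 = 1+169 = 170
1/z = (-1 + 13i)/170

1/z = -0.0059 + 0.0765i


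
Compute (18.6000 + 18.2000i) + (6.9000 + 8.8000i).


Real: 18.6 + 6.9 = 25.5
Imag: 18.2 + 8.8 = 27

25.5000 + 27.0000i


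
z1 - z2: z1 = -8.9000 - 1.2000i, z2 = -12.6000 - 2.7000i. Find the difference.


Real: -8.9 + 12.6 = 3.7
Imag: -1.2 + 2.7 = 1.5

3.7000 + 1.5000i


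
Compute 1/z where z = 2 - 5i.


|z|^2 = 4+25 = 29
1/z = (2 + 5i)/29

1/z = 0.0690 + 0.1724i


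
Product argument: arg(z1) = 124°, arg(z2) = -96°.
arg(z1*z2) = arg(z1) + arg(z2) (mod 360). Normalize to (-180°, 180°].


arg(z1*z2) = 124° - 96° = 28°
Normalized to (-180°, 180°]: 28°

28°


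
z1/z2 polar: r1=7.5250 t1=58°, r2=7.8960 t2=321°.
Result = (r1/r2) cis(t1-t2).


r = 7.5250 / 7.8960 = 0.9530
theta = 58° - 321° = -263° = 97° (mod 360)

0.9530 cis(97°)


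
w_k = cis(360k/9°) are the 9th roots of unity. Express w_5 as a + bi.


Angle = 360*5/9 = 200°
a = cos(200°) = -0.9397
b = sin(200°) = -0.3420

-0.9397 - 0.3420i


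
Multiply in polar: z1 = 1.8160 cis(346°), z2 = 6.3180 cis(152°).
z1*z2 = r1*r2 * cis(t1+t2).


r = 1.8160 * 6.3180 = 11.4735
theta = 346° + 152° = 498° = 138° (mod 360)

11.4735 cis(138°)


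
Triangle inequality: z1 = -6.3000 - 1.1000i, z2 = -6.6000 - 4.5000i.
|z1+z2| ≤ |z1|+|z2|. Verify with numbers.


|z1| = sqrt((-6.3)^2 + (-1.1)^2) = sqrt(40.9) = 6.3953
|z2| = sqrt((-6.6)^2 + (-4.5)^2) = sqrt(63.81) = 7.9881
z1+z2 = -12.9000 - 5.6000i
|z1+z2| = sqrt(197.77) = 14.0631
|z1|+|z2| = 6.3953 + 7.9881 = 14.3834

|z1+z2| = 14.0631 ≤ |z1|+|z2| = 14.3834 (verified)


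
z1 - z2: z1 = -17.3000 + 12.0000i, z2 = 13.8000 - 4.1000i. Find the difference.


Real: -17.3 - 13.8 = -31.1
Imag: 12 + 4.1 = 16.1

-31.1000 + 16.1000i


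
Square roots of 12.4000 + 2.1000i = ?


|z| = sqrt(153.76+4.41) = 12.5766
sqrt((|z|+a)/2) = sqrt((12.5766+12.4)/2) = sqrt(12.4883) = 3.5339
sqrt((|z|-a)/2) = sqrt((12.5766-12.4)/2) = sqrt(0.0883) = 0.2971

±(3.5339 + 0.2971i) i.e. 3.5339 + 0.2971i and -3.5339 - 0.2971i


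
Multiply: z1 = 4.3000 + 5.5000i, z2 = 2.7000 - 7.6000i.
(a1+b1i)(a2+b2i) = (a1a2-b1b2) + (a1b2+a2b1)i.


Real = 4.3*2.7 - 5.5*(-7.6) = 11.61 - (-41.8) = 53.41
Imag = 4.3*(-7.6) + 2.7*5.5 = -32.68 + 14.85 = -17.83

53.4100 - 17.8300i
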